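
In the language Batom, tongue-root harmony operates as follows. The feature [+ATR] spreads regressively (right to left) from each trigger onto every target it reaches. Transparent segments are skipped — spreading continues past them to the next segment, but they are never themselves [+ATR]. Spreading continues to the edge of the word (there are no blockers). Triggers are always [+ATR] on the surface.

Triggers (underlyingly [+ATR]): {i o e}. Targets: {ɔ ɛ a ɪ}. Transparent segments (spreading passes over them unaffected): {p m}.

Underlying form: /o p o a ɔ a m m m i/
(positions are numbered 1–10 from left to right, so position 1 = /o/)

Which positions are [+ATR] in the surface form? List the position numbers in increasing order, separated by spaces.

From /o/ at 1 leftward: word edge.
From /o/ at 3 leftward: 2 /p/ transparent; 1 /o/ is itself a trigger — this domain ends here.
From /i/ at 10 leftward: 9 /m/ transparent; 8 /m/ transparent; 7 /m/ transparent; 6 /a/ → [+ATR]; 5 /ɔ/ → [+ATR]; 4 /a/ → [+ATR]; 3 /o/ is itself a trigger — this domain ends here.

1 3 4 5 6 10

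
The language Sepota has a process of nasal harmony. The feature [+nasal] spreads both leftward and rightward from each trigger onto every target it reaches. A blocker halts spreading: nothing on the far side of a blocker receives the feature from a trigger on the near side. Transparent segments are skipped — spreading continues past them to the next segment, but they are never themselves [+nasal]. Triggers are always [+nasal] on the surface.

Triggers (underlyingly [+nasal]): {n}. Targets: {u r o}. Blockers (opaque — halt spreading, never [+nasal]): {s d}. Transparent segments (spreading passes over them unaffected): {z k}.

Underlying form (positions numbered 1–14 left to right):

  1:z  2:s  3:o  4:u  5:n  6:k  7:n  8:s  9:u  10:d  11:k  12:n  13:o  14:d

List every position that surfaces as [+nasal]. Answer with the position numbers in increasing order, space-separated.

From /n/ at 5 rightward: 6 /k/ transparent; 7 /n/ is itself a trigger — this domain ends here.
From /n/ at 5 leftward: 4 /u/ → [+nasal]; 3 /o/ → [+nasal]; 2 /s/ blocks.
From /n/ at 7 rightward: 8 /s/ blocks.
From /n/ at 7 leftward: 6 /k/ transparent; 5 /n/ is itself a trigger — this domain ends here.
From /n/ at 12 rightward: 13 /o/ → [+nasal]; 14 /d/ blocks.
From /n/ at 12 leftward: 11 /k/ transparent; 10 /d/ blocks.
Target with no active source: position 9 stays [-nasal].

3 4 5 7 12 13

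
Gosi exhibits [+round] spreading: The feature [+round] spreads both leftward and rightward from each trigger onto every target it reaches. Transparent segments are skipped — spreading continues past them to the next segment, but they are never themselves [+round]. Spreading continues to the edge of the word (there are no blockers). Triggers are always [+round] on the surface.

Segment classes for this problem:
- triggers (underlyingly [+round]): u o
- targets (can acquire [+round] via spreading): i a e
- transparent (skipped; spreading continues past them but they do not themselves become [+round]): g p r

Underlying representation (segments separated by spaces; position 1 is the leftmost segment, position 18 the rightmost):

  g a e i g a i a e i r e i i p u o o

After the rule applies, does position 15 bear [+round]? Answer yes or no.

no

From /u/ at 16 rightward: 17 /o/ is itself a trigger — this domain ends here.
From /u/ at 16 leftward: 15 /p/ transparent; 14 /i/ → [+round]; 13 /i/ → [+round]; 12 /e/ → [+round]; 11 /r/ transparent; 10 /i/ → [+round]; 9 /e/ → [+round]; 8 /a/ → [+round]; 7 /i/ → [+round]; 6 /a/ → [+round]; 5 /g/ transparent; 4 /i/ → [+round]; 3 /e/ → [+round]; 2 /a/ → [+round]; 1 /g/ transparent; word edge.
From /o/ at 17 rightward: 18 /o/ is itself a trigger — this domain ends here.
From /o/ at 17 leftward: 16 /u/ is itself a trigger — this domain ends here.
From /o/ at 18 rightward: word edge.
From /o/ at 18 leftward: 17 /o/ is itself a trigger — this domain ends here.
[+round] positions on the surface: 2 3 4 6 7 8 9 10 12 13 14 16 17 18.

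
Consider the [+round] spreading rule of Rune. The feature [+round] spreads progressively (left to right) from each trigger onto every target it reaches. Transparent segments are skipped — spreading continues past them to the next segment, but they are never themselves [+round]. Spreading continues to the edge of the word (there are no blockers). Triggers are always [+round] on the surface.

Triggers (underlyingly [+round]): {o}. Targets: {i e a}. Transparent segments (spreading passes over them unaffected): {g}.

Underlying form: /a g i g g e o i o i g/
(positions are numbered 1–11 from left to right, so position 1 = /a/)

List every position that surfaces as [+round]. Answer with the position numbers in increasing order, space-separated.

7 8 9 10

From /o/ at 7 rightward: 8 /i/ → [+round]; 9 /o/ is itself a trigger — this domain ends here.
From /o/ at 9 rightward: 10 /i/ → [+round]; 11 /g/ transparent; word edge.
Targets with no active source: positions 1 3 6 stay [-round].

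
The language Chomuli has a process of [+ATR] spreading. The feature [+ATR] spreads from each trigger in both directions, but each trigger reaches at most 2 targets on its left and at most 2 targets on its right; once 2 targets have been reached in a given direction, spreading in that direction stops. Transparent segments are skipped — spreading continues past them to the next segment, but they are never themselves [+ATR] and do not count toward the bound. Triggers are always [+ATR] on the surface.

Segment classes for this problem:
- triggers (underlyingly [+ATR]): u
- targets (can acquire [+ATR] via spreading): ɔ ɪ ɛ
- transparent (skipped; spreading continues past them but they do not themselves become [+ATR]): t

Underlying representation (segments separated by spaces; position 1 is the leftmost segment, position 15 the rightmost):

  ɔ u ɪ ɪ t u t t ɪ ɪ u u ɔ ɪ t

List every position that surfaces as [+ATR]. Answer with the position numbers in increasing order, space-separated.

1 2 3 4 6 9 10 11 12 13 14

From /u/ at 2 rightward: 3 /ɪ/ → [+ATR]; 4 /ɪ/ → [+ATR]; bound reached.
From /u/ at 2 leftward: 1 /ɔ/ → [+ATR]; word edge.
From /u/ at 6 rightward: 7 /t/ transparent; 8 /t/ transparent; 9 /ɪ/ → [+ATR]; 10 /ɪ/ → [+ATR]; bound reached.
From /u/ at 6 leftward: 5 /t/ transparent; 4 /ɪ/ → [+ATR]; 3 /ɪ/ → [+ATR]; bound reached.
From /u/ at 11 rightward: 12 /u/ is itself a trigger — this domain ends here.
From /u/ at 11 leftward: 10 /ɪ/ → [+ATR]; 9 /ɪ/ → [+ATR]; bound reached.
From /u/ at 12 rightward: 13 /ɔ/ → [+ATR]; 14 /ɪ/ → [+ATR]; bound reached.
From /u/ at 12 leftward: 11 /u/ is itself a trigger — this domain ends here.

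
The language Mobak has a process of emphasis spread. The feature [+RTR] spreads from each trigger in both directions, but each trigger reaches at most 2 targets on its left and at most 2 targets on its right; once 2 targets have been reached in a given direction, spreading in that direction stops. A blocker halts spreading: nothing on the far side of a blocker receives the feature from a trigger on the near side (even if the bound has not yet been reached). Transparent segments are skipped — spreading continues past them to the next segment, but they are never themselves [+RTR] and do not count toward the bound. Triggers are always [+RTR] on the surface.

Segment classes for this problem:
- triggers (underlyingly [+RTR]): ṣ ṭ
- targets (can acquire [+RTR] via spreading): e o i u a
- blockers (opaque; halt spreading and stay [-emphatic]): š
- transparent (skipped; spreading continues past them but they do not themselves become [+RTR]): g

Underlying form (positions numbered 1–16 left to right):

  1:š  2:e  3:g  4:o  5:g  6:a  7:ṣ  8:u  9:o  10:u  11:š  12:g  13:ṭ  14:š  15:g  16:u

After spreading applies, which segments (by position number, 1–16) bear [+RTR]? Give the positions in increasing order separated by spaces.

4 6 7 8 9 13

From /ṣ/ at 7 rightward: 8 /u/ → [+RTR]; 9 /o/ → [+RTR]; bound reached.
From /ṣ/ at 7 leftward: 6 /a/ → [+RTR]; 5 /g/ transparent; 4 /o/ → [+RTR]; bound reached.
From /ṭ/ at 13 rightward: 14 /š/ blocks.
From /ṭ/ at 13 leftward: 12 /g/ transparent; 11 /š/ blocks.
Targets with no active source: positions 2 10 16 stay [-emphatic].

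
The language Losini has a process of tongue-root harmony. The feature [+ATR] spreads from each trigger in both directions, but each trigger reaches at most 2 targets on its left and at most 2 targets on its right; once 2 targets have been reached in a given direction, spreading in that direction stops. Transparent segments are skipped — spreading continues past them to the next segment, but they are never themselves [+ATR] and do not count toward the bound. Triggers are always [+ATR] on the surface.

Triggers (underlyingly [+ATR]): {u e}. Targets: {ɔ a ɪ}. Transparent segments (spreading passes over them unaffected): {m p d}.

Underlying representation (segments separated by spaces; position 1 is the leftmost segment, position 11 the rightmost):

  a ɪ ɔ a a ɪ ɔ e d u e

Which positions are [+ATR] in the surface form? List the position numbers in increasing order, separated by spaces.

From /e/ at 8 rightward: 9 /d/ transparent; 10 /u/ is itself a trigger — this domain ends here.
From /e/ at 8 leftward: 7 /ɔ/ → [+ATR]; 6 /ɪ/ → [+ATR]; bound reached.
From /u/ at 10 rightward: 11 /e/ is itself a trigger — this domain ends here.
From /u/ at 10 leftward: 9 /d/ transparent; 8 /e/ is itself a trigger — this domain ends here.
From /e/ at 11 rightward: word edge.
From /e/ at 11 leftward: 10 /u/ is itself a trigger — this domain ends here.
Targets with no active source: positions 1 2 3 4 5 stay [-ATR].

6 7 8 10 11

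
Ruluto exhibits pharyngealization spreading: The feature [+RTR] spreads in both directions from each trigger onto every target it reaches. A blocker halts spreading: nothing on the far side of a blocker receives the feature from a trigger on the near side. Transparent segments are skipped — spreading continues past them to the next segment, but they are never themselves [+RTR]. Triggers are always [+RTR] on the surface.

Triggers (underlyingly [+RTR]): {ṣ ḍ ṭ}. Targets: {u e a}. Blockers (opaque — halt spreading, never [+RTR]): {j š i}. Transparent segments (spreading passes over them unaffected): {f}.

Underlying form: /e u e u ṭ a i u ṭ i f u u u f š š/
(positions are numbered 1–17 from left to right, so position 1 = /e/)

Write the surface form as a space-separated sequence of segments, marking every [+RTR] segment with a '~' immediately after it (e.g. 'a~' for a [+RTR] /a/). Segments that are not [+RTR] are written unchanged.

From /ṭ/ at 5 rightward: 6 /a/ → [+RTR]; 7 /i/ blocks.
From /ṭ/ at 5 leftward: 4 /u/ → [+RTR]; 3 /e/ → [+RTR]; 2 /u/ → [+RTR]; 1 /e/ → [+RTR]; word edge.
From /ṭ/ at 9 rightward: 10 /i/ blocks.
From /ṭ/ at 9 leftward: 8 /u/ → [+RTR]; 7 /i/ blocks.
Targets with no active source: positions 12 13 14 stay [-emphatic].
[+RTR] positions on the surface: 1 2 3 4 5 6 8 9.

e~ u~ e~ u~ ṭ~ a~ i u~ ṭ~ i f u u u f š š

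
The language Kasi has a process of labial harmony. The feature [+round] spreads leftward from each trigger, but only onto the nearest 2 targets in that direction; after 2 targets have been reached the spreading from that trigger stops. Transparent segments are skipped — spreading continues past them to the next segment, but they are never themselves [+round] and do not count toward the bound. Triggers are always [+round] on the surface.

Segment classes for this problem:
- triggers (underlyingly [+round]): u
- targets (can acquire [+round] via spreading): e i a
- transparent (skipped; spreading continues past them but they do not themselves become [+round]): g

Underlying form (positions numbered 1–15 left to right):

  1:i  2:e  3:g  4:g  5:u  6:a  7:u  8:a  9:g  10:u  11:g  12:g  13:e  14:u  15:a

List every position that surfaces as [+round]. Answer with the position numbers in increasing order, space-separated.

From /u/ at 5 leftward: 4 /g/ transparent; 3 /g/ transparent; 2 /e/ → [+round]; 1 /i/ → [+round]; bound reached.
From /u/ at 7 leftward: 6 /a/ → [+round]; 5 /u/ is itself a trigger — this domain ends here.
From /u/ at 10 leftward: 9 /g/ transparent; 8 /a/ → [+round]; 7 /u/ is itself a trigger — this domain ends here.
From /u/ at 14 leftward: 13 /e/ → [+round]; 12 /g/ transparent; 11 /g/ transparent; 10 /u/ is itself a trigger — this domain ends here.
Target with no active source: position 15 stays [-round].

1 2 5 6 7 8 10 13 14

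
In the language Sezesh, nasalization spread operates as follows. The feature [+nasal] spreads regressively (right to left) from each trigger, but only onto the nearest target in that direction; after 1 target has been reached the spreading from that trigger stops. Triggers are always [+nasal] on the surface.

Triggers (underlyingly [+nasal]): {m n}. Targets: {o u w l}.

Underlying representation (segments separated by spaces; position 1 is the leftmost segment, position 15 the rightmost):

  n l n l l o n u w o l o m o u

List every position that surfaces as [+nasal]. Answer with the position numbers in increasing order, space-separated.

1 2 3 6 7 12 13

From /n/ at 1 leftward: word edge.
From /n/ at 3 leftward: 2 /l/ → [+nasal]; bound reached.
From /n/ at 7 leftward: 6 /o/ → [+nasal]; bound reached.
From /m/ at 13 leftward: 12 /o/ → [+nasal]; bound reached.
Targets with no active source: positions 4 5 8 9 10 11 14 15 stay [-nasal].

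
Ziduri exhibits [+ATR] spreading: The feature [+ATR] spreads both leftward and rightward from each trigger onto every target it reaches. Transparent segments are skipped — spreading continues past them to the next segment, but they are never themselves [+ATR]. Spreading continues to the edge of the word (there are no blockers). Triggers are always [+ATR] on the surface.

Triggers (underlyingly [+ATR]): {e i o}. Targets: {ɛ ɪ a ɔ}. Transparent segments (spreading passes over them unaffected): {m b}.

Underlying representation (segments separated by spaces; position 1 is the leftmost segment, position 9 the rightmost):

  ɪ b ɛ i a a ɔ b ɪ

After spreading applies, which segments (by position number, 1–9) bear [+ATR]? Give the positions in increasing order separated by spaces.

From /i/ at 4 rightward: 5 /a/ → [+ATR]; 6 /a/ → [+ATR]; 7 /ɔ/ → [+ATR]; 8 /b/ transparent; 9 /ɪ/ → [+ATR]; word edge.
From /i/ at 4 leftward: 3 /ɛ/ → [+ATR]; 2 /b/ transparent; 1 /ɪ/ → [+ATR]; word edge.

1 3 4 5 6 7 9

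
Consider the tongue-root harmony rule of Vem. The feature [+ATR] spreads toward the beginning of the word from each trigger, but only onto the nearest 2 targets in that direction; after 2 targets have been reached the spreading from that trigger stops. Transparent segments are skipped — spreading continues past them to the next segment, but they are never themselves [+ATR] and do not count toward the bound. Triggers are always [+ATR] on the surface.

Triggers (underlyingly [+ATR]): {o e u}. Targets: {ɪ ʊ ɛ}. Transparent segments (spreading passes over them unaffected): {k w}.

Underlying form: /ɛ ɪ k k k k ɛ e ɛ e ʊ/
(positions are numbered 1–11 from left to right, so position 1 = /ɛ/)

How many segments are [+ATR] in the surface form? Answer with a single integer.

From /e/ at 8 leftward: 7 /ɛ/ → [+ATR]; 6 /k/ transparent; 5 /k/ transparent; 4 /k/ transparent; 3 /k/ transparent; 2 /ɪ/ → [+ATR]; bound reached.
From /e/ at 10 leftward: 9 /ɛ/ → [+ATR]; 8 /e/ is itself a trigger — this domain ends here.
Targets with no active source: positions 1 11 stay [-ATR].
[+ATR] positions on the surface: 2 7 8 9 10.

5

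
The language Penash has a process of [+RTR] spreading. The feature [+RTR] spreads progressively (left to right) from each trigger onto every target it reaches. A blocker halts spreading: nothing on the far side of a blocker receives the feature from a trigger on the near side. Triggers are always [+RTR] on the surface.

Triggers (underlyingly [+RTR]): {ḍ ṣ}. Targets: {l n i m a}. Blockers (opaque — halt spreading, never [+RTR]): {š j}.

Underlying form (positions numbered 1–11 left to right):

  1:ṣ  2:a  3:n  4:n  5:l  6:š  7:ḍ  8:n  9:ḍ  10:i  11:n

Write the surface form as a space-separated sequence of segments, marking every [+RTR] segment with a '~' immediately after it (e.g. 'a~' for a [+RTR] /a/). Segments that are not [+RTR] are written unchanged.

From /ṣ/ at 1 rightward: 2 /a/ → [+RTR]; 3 /n/ → [+RTR]; 4 /n/ → [+RTR]; 5 /l/ → [+RTR]; 6 /š/ blocks.
From /ḍ/ at 7 rightward: 8 /n/ → [+RTR]; 9 /ḍ/ is itself a trigger — this domain ends here.
From /ḍ/ at 9 rightward: 10 /i/ → [+RTR]; 11 /n/ → [+RTR]; word edge.
[+RTR] positions on the surface: 1 2 3 4 5 7 8 9 10 11.

ṣ~ a~ n~ n~ l~ š ḍ~ n~ ḍ~ i~ n~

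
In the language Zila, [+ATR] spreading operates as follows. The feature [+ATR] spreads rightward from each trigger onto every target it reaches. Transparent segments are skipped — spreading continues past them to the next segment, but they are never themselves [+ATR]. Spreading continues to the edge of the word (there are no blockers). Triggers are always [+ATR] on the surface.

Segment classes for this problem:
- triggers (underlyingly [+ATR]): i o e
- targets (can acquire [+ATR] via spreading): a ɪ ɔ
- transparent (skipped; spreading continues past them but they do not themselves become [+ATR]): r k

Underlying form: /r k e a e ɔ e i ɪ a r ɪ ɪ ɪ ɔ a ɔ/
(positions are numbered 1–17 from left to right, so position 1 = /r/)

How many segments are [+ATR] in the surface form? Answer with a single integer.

From /e/ at 3 rightward: 4 /a/ → [+ATR]; 5 /e/ is itself a trigger — this domain ends here.
From /e/ at 5 rightward: 6 /ɔ/ → [+ATR]; 7 /e/ is itself a trigger — this domain ends here.
From /e/ at 7 rightward: 8 /i/ is itself a trigger — this domain ends here.
From /i/ at 8 rightward: 9 /ɪ/ → [+ATR]; 10 /a/ → [+ATR]; 11 /r/ transparent; 12 /ɪ/ → [+ATR]; 13 /ɪ/ → [+ATR]; 14 /ɪ/ → [+ATR]; 15 /ɔ/ → [+ATR]; 16 /a/ → [+ATR]; 17 /ɔ/ → [+ATR]; word edge.
[+ATR] positions on the surface: 3 4 5 6 7 8 9 10 12 13 14 15 16 17.

14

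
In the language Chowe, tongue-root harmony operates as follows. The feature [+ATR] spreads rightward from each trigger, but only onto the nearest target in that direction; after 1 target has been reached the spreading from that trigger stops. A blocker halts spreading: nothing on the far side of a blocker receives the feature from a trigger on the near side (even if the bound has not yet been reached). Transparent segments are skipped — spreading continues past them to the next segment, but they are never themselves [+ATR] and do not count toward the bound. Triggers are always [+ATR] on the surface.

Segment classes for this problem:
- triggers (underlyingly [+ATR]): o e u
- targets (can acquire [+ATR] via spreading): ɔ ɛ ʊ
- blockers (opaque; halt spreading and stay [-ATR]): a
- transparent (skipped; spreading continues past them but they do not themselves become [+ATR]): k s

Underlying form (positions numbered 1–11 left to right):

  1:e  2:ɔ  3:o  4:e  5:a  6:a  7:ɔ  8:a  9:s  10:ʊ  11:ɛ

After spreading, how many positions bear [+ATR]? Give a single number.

From /e/ at 1 rightward: 2 /ɔ/ → [+ATR]; bound reached.
From /o/ at 3 rightward: 4 /e/ is itself a trigger — this domain ends here.
From /e/ at 4 rightward: 5 /a/ blocks.
Targets with no active source: positions 7 10 11 stay [-ATR].
[+ATR] positions on the surface: 1 2 3 4.

4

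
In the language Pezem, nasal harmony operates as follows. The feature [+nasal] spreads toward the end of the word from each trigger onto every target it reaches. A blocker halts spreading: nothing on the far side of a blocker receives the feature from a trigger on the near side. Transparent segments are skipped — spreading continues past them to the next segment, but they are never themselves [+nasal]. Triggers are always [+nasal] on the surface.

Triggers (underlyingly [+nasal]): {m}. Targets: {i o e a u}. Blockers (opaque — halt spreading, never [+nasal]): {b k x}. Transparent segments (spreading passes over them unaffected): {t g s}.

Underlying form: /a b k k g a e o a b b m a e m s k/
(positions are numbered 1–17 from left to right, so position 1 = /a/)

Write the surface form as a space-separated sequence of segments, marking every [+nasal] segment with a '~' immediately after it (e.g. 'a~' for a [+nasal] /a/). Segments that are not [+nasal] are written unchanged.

a b k k g a e o a b b m~ a~ e~ m~ s k

From /m/ at 12 rightward: 13 /a/ → [+nasal]; 14 /e/ → [+nasal]; 15 /m/ is itself a trigger — this domain ends here.
From /m/ at 15 rightward: 16 /s/ transparent; 17 /k/ blocks.
Targets with no active source: positions 1 6 7 8 9 stay [-nasal].
[+nasal] positions on the surface: 12 13 14 15.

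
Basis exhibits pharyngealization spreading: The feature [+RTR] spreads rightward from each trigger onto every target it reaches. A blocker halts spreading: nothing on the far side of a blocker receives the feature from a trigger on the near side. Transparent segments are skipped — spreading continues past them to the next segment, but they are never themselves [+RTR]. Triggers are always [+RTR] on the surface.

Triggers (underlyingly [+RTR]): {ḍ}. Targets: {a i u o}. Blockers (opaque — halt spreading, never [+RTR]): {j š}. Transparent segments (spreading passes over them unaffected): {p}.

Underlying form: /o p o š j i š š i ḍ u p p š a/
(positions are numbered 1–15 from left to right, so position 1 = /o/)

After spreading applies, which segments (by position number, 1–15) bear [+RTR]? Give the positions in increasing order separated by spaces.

10 11

From /ḍ/ at 10 rightward: 11 /u/ → [+RTR]; 12 /p/ transparent; 13 /p/ transparent; 14 /š/ blocks.
Targets with no active source: positions 1 3 6 9 15 stay [-emphatic].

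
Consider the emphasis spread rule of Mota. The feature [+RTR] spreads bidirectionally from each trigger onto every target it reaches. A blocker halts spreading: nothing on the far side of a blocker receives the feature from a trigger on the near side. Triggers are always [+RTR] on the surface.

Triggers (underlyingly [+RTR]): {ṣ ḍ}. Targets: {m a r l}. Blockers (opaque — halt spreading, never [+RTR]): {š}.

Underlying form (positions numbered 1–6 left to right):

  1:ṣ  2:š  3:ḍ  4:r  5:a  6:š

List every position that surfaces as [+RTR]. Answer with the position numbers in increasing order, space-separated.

1 3 4 5

From /ṣ/ at 1 rightward: 2 /š/ blocks.
From /ṣ/ at 1 leftward: word edge.
From /ḍ/ at 3 rightward: 4 /r/ → [+RTR]; 5 /a/ → [+RTR]; 6 /š/ blocks.
From /ḍ/ at 3 leftward: 2 /š/ blocks.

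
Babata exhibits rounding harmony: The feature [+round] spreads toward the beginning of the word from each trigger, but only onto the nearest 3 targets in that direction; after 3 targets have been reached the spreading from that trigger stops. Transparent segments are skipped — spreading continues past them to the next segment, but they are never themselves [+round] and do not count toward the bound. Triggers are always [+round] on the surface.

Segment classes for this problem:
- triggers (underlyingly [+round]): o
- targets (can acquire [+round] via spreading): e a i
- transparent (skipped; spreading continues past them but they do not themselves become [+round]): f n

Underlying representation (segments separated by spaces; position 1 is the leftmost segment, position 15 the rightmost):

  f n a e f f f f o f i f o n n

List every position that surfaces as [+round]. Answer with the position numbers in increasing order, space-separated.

3 4 9 11 13

From /o/ at 9 leftward: 8 /f/ transparent; 7 /f/ transparent; 6 /f/ transparent; 5 /f/ transparent; 4 /e/ → [+round]; 3 /a/ → [+round]; 2 /n/ transparent; 1 /f/ transparent; word edge.
From /o/ at 13 leftward: 12 /f/ transparent; 11 /i/ → [+round]; 10 /f/ transparent; 9 /o/ is itself a trigger — this domain ends here.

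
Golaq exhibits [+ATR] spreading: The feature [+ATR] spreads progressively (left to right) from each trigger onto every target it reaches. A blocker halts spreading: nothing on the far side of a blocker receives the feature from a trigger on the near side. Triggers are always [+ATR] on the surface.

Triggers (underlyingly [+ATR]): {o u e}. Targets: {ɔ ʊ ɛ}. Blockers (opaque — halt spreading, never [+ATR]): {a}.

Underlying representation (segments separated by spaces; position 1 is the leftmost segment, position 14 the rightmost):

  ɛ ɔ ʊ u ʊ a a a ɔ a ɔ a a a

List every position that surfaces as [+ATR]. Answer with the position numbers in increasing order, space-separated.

4 5

From /u/ at 4 rightward: 5 /ʊ/ → [+ATR]; 6 /a/ blocks.
Targets with no active source: positions 1 2 3 9 11 stay [-ATR].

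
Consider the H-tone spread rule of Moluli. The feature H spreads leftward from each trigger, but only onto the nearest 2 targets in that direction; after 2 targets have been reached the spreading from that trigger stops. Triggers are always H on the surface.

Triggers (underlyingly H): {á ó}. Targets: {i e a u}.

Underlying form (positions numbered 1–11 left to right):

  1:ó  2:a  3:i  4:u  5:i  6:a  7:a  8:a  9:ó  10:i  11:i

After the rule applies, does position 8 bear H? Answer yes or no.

From /ó/ at 1 leftward: word edge.
From /ó/ at 9 leftward: 8 /a/ → H; 7 /a/ → H; bound reached.
Targets with no active source: positions 2 3 4 5 6 10 11 stay [-high tone].
H positions on the surface: 1 7 8 9.

yes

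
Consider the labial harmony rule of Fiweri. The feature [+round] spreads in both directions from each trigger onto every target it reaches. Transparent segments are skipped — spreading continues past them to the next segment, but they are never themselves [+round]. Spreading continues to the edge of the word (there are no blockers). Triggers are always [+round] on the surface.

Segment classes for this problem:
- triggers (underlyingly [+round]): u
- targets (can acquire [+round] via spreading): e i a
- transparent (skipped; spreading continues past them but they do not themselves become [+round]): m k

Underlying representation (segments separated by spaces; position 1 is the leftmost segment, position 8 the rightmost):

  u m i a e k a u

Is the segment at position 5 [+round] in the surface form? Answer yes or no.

yes

From /u/ at 1 rightward: 2 /m/ transparent; 3 /i/ → [+round]; 4 /a/ → [+round]; 5 /e/ → [+round]; 6 /k/ transparent; 7 /a/ → [+round]; 8 /u/ is itself a trigger — this domain ends here.
From /u/ at 1 leftward: word edge.
From /u/ at 8 rightward: word edge.
From /u/ at 8 leftward: 7 /a/ → [+round]; 6 /k/ transparent; 5 /e/ → [+round]; 4 /a/ → [+round]; 3 /i/ → [+round]; 2 /m/ transparent; 1 /u/ is itself a trigger — this domain ends here.
[+round] positions on the surface: 1 3 4 5 7 8.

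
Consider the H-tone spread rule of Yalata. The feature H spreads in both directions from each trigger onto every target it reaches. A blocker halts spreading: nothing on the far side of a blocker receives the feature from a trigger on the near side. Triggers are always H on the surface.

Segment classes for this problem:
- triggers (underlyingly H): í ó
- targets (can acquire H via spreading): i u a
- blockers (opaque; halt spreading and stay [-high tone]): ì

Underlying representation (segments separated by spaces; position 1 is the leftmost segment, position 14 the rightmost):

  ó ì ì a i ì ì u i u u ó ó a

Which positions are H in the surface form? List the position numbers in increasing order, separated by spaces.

1 8 9 10 11 12 13 14

From /ó/ at 1 rightward: 2 /ì/ blocks.
From /ó/ at 1 leftward: word edge.
From /ó/ at 12 rightward: 13 /ó/ is itself a trigger — this domain ends here.
From /ó/ at 12 leftward: 11 /u/ → H; 10 /u/ → H; 9 /i/ → H; 8 /u/ → H; 7 /ì/ blocks.
From /ó/ at 13 rightward: 14 /a/ → H; word edge.
From /ó/ at 13 leftward: 12 /ó/ is itself a trigger — this domain ends here.
Targets with no active source: positions 4 5 stay [-high tone].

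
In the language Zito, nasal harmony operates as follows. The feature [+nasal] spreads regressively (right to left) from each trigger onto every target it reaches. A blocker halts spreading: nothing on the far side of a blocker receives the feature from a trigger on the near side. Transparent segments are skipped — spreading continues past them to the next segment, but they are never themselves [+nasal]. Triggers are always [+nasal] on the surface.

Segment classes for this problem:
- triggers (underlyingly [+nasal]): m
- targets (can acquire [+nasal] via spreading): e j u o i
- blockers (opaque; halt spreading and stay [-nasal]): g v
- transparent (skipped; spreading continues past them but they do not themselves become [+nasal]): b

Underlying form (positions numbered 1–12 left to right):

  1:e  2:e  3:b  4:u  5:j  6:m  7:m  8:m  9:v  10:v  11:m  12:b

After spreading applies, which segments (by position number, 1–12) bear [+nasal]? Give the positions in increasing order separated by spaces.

1 2 4 5 6 7 8 11

From /m/ at 6 leftward: 5 /j/ → [+nasal]; 4 /u/ → [+nasal]; 3 /b/ transparent; 2 /e/ → [+nasal]; 1 /e/ → [+nasal]; word edge.
From /m/ at 7 leftward: 6 /m/ is itself a trigger — this domain ends here.
From /m/ at 8 leftward: 7 /m/ is itself a trigger — this domain ends here.
From /m/ at 11 leftward: 10 /v/ blocks.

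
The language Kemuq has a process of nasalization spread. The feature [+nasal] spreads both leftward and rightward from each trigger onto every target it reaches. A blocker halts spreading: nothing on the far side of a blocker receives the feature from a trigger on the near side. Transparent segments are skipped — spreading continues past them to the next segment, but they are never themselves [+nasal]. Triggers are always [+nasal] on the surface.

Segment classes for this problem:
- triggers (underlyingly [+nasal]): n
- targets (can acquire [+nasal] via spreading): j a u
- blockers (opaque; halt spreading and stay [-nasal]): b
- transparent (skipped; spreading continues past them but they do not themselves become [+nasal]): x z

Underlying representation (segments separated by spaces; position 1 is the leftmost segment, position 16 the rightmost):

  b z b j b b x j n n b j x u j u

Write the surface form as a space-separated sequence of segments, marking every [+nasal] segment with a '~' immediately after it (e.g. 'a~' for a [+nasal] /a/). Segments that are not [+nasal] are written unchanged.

From /n/ at 9 rightward: 10 /n/ is itself a trigger — this domain ends here.
From /n/ at 9 leftward: 8 /j/ → [+nasal]; 7 /x/ transparent; 6 /b/ blocks.
From /n/ at 10 rightward: 11 /b/ blocks.
From /n/ at 10 leftward: 9 /n/ is itself a trigger — this domain ends here.
Targets with no active source: positions 4 12 14 15 16 stay [-nasal].
[+nasal] positions on the surface: 8 9 10.

b z b j b b x j~ n~ n~ b j x u j u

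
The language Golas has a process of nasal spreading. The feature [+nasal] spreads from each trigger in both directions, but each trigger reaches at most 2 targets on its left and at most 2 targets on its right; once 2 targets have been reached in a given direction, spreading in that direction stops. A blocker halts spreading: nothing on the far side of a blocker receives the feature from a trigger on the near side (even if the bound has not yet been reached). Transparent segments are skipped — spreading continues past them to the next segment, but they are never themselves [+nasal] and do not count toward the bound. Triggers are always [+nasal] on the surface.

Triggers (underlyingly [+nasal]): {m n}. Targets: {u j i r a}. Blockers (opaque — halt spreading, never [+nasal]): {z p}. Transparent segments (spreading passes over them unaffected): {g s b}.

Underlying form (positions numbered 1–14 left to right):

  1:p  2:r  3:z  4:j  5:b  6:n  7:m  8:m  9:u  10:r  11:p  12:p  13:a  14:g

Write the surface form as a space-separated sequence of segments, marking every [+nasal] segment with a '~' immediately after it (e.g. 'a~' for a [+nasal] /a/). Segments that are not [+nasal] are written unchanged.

p r z j~ b n~ m~ m~ u~ r~ p p a g

From /n/ at 6 rightward: 7 /m/ is itself a trigger — this domain ends here.
From /n/ at 6 leftward: 5 /b/ transparent; 4 /j/ → [+nasal]; 3 /z/ blocks.
From /m/ at 7 rightward: 8 /m/ is itself a trigger — this domain ends here.
From /m/ at 7 leftward: 6 /n/ is itself a trigger — this domain ends here.
From /m/ at 8 rightward: 9 /u/ → [+nasal]; 10 /r/ → [+nasal]; bound reached.
From /m/ at 8 leftward: 7 /m/ is itself a trigger — this domain ends here.
Targets with no active source: positions 2 13 stay [-nasal].
[+nasal] positions on the surface: 4 6 7 8 9 10.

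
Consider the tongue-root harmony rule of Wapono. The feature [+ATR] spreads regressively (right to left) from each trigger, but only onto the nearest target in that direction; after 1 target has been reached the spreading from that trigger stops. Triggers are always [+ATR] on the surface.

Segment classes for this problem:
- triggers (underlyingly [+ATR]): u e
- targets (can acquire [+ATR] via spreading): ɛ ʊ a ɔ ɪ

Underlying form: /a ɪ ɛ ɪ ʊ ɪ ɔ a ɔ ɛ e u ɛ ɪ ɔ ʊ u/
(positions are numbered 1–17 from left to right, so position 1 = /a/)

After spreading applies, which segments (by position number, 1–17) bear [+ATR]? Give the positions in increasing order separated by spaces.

10 11 12 16 17

From /e/ at 11 leftward: 10 /ɛ/ → [+ATR]; bound reached.
From /u/ at 12 leftward: 11 /e/ is itself a trigger — this domain ends here.
From /u/ at 17 leftward: 16 /ʊ/ → [+ATR]; bound reached.
Targets with no active source: positions 1 2 3 4 5 6 7 8 9 13 14 15 stay [-ATR].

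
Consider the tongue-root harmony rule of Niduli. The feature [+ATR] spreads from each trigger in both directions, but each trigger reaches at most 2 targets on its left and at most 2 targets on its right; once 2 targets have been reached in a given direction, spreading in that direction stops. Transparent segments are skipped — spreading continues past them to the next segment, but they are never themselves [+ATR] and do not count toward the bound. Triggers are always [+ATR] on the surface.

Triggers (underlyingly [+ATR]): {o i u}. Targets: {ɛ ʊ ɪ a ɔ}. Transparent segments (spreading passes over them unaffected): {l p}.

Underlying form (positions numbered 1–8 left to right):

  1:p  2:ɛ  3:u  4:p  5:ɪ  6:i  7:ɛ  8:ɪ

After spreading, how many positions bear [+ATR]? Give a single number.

6

From /u/ at 3 rightward: 4 /p/ transparent; 5 /ɪ/ → [+ATR]; 6 /i/ is itself a trigger — this domain ends here.
From /u/ at 3 leftward: 2 /ɛ/ → [+ATR]; 1 /p/ transparent; word edge.
From /i/ at 6 rightward: 7 /ɛ/ → [+ATR]; 8 /ɪ/ → [+ATR]; bound reached.
From /i/ at 6 leftward: 5 /ɪ/ → [+ATR]; 4 /p/ transparent; 3 /u/ is itself a trigger — this domain ends here.
[+ATR] positions on the surface: 2 3 5 6 7 8.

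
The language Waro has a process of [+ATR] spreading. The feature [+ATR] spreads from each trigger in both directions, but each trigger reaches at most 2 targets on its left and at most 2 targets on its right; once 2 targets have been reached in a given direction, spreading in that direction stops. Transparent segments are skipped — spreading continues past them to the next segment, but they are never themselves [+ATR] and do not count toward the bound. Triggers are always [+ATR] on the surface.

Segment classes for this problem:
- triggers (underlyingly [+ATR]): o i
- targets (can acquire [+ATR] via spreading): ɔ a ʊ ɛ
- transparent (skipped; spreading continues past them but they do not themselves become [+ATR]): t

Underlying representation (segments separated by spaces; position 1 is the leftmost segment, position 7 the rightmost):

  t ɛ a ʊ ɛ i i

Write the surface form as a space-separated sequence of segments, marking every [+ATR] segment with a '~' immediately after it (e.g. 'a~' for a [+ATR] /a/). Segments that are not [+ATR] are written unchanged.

t ɛ a ʊ~ ɛ~ i~ i~

From /i/ at 6 rightward: 7 /i/ is itself a trigger — this domain ends here.
From /i/ at 6 leftward: 5 /ɛ/ → [+ATR]; 4 /ʊ/ → [+ATR]; bound reached.
From /i/ at 7 rightward: word edge.
From /i/ at 7 leftward: 6 /i/ is itself a trigger — this domain ends here.
Targets with no active source: positions 2 3 stay [-ATR].
[+ATR] positions on the surface: 4 5 6 7.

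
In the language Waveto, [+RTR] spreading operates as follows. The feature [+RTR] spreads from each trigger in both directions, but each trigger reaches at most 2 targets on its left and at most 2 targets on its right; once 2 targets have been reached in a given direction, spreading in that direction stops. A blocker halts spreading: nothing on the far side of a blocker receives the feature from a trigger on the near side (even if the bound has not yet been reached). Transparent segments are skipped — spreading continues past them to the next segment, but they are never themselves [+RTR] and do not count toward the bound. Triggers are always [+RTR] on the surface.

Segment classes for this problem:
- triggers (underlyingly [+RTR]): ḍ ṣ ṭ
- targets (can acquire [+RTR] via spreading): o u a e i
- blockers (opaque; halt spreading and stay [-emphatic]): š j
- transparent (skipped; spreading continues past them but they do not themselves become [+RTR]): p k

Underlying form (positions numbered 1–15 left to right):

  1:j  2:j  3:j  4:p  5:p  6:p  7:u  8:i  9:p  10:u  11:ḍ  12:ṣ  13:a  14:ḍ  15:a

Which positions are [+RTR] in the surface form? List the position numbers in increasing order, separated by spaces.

8 10 11 12 13 14 15

From /ḍ/ at 11 rightward: 12 /ṣ/ is itself a trigger — this domain ends here.
From /ḍ/ at 11 leftward: 10 /u/ → [+RTR]; 9 /p/ transparent; 8 /i/ → [+RTR]; bound reached.
From /ṣ/ at 12 rightward: 13 /a/ → [+RTR]; 14 /ḍ/ is itself a trigger — this domain ends here.
From /ṣ/ at 12 leftward: 11 /ḍ/ is itself a trigger — this domain ends here.
From /ḍ/ at 14 rightward: 15 /a/ → [+RTR]; word edge.
From /ḍ/ at 14 leftward: 13 /a/ → [+RTR]; 12 /ṣ/ is itself a trigger — this domain ends here.
Target with no active source: position 7 stays [-emphatic].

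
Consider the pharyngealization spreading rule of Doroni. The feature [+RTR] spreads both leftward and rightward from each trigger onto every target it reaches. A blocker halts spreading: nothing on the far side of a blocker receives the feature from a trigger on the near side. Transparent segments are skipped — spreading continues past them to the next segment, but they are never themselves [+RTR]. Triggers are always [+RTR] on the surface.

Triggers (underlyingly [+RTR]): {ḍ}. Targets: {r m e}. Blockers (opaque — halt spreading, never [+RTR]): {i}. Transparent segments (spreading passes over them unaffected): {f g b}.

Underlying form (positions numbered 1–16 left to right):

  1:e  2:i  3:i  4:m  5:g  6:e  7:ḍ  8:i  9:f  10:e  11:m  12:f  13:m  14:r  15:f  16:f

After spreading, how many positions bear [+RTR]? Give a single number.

From /ḍ/ at 7 rightward: 8 /i/ blocks.
From /ḍ/ at 7 leftward: 6 /e/ → [+RTR]; 5 /g/ transparent; 4 /m/ → [+RTR]; 3 /i/ blocks.
Targets with no active source: positions 1 10 11 13 14 stay [-emphatic].
[+RTR] positions on the surface: 4 6 7.

3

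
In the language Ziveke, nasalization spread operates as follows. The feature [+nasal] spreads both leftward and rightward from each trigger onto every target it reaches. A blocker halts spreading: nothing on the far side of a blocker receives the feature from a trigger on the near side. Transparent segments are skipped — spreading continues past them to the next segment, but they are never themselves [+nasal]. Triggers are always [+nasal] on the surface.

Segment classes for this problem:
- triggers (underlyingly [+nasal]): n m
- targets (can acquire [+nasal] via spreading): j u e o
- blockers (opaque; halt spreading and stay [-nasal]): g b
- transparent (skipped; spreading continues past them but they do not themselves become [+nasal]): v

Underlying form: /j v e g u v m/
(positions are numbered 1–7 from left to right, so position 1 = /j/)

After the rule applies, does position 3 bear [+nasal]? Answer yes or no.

From /m/ at 7 rightward: word edge.
From /m/ at 7 leftward: 6 /v/ transparent; 5 /u/ → [+nasal]; 4 /g/ blocks.
Targets with no active source: positions 1 3 stay [-nasal].
[+nasal] positions on the surface: 5 7.

no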